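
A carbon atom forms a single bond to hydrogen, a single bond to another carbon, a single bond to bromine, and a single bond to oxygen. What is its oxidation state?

The carbon has one bond to C (0), one bond to Br (+1), one bond to O (+1), one bond to H (-1).
Oxidation state = 0 + 1 + 1 − 1 = +1.

+1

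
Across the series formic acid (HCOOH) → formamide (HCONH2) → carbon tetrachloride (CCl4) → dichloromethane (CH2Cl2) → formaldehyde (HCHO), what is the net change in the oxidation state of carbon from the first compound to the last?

-2

Carbon oxidation states along the series — formic acid: +2, formamide: +2, carbon tetrachloride: +4, dichloromethane: 0, formaldehyde: 0.
Net change = 0 − (+2) = -2.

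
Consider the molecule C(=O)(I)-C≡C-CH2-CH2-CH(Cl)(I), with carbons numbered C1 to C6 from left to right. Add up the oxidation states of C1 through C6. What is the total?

0

Tallying each carbon's bonds:
C1: 1C, 2O, 1I → 0 + 2 + 1 = +3
C2: 4C → 0 = 0
C3: 4C → 0 = 0
C4: 2C, 2H → 0 − 2 = -2
C5: 2C, 2H → 0 − 2 = -2
C6: 1C, 1H, 1Cl, 1I → 0 − 1 + 1 + 1 = +1
Sum = +3 + 0 + 0 − 2 − 2 + 1 = 0.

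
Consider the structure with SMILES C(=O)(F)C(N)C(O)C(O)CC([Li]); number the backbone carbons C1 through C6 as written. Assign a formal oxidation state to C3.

Count +1 for every bond to an atom more electronegative than carbon and −1 for every bond to one less electronegative; C–C bonds are 0.
C3 has one bond to C (0), one bond to C (0), one bond to O (+1), one bond to H (-1).
Oxidation state = 0 + 0 + 1 − 1 = 0.

0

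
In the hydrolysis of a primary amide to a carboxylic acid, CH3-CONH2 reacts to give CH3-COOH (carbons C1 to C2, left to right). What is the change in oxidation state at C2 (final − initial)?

0

Before: C2 has 1 bond to C, 2 bonds to O, 1 bond to N → oxidation state +3.
After: C2 has 1 bond to C, 3 bonds to O → oxidation state +3.
Δ = +3 − (+3) = 0, so no net redox change at C2.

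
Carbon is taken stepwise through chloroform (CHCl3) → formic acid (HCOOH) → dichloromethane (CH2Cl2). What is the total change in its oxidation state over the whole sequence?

-2

Carbon oxidation states along the series — chloroform: +2, formic acid: +2, dichloromethane: 0.
Net change = 0 − (+2) = -2.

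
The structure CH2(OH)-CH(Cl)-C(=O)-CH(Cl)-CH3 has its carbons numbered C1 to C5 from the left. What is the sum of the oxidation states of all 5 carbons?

Count +1 for every bond to an atom more electronegative than carbon and −1 for every bond to one less electronegative; C–C bonds are 0. Tallying each carbon:
C1: 1C, 2H, 1O → 0 − 2 + 1 = -1
C2: 2C, 1H, 1Cl → 0 − 1 + 1 = 0
C3: 2C, 2O → 0 + 2 = +2
C4: 2C, 1H, 1Cl → 0 − 1 + 1 = 0
C5: 1C, 3H → 0 − 3 = -3
Sum = -1 + 0 + 2 + 0 − 3 = -2.

-2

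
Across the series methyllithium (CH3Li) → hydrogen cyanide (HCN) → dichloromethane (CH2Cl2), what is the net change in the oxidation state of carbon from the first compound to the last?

+4

Carbon oxidation states along the series — methyllithium: -4, hydrogen cyanide: +2, dichloromethane: 0.
Net change = 0 − (-4) = +4.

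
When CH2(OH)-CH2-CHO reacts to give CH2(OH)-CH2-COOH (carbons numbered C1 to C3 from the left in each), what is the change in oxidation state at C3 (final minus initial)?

+2

Before: C3 has 1 bond to C, 1 bond to H, 2 bonds to O → oxidation state +1.
After: C3 has 1 bond to C, 3 bonds to O → oxidation state +3.
Δ = +3 − (+1) = +2, so this is an oxidation at C3.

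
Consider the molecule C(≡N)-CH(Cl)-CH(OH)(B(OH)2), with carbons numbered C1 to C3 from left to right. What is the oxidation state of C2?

Assign +1 per bond to O/N/halogen, −1 per bond to H or an electropositive element, and 0 per bond to carbon.
C2 has one bond to C (0), one bond to C (0), one bond to Cl (+1), one bond to H (-1).
Oxidation state = 0 + 0 + 1 − 1 = 0.

0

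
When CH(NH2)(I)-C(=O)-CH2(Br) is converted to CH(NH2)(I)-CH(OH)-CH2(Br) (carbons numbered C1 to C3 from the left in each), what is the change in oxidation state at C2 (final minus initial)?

Before: C2 has 2 bonds to C, 2 bonds to O → oxidation state +2.
After: C2 has 2 bonds to C, 1 bond to H, 1 bond to O → oxidation state 0.
Δ = 0 − (+2) = -2, so this is a reduction at C2.

-2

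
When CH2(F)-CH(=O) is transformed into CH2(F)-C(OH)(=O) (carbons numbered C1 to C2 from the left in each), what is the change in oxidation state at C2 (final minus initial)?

+2

Before: C2 has 1 bond to C, 1 bond to H, 2 bonds to O → oxidation state +1.
After: C2 has 1 bond to C, 3 bonds to O → oxidation state +3.
Δ = +3 − (+1) = +2, so this is an oxidation at C2.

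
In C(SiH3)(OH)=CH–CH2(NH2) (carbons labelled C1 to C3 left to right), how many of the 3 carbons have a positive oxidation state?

0

Tallying each carbon's bonds:
C1: 2C, 1O, 1Si → 0 + 1 − 1 = 0
C2: 3C, 1H → 0 − 1 = -1
C3: 1C, 2H, 1N → 0 − 2 + 1 = -1
0 carbons meet the condition.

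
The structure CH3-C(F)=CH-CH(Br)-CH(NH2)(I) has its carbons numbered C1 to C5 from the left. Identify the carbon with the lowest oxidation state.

C1

Tallying each carbon's bonds:
C1: 1C, 3H → 0 − 3 = -3
C2: 3C, 1F → 0 + 1 = +1
C3: 3C, 1H → 0 − 1 = -1
C4: 2C, 1H, 1Br → 0 − 1 + 1 = 0
C5: 1C, 1H, 1N, 1I → 0 − 1 + 1 + 1 = +1
The most reduced carbon is C1 at -3.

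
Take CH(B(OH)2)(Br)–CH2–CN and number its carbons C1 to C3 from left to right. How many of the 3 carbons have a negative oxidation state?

2

Tallying each carbon's bonds:
C1: 1C, 1H, 1Br, 1B → 0 − 1 + 1 − 1 = -1
C2: 2C, 2H → 0 − 2 = -2
C3: 1C, 3N → 0 + 3 = +3
2 carbons (C1, C2) meet the condition.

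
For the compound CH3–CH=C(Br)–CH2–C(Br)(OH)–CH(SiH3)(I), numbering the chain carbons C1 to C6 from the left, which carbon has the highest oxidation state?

C5

Count +1 for every bond to an atom more electronegative than carbon and −1 for every bond to one less electronegative; C–C bonds are 0. Tallying each carbon:
C1: 1C, 3H → 0 − 3 = -3
C2: 3C, 1H → 0 − 1 = -1
C3: 3C, 1Br → 0 + 1 = +1
C4: 2C, 2H → 0 − 2 = -2
C5: 2C, 1O, 1Br → 0 + 1 + 1 = +2
C6: 1C, 1H, 1I, 1Si → 0 − 1 + 1 − 1 = -1
The most oxidised carbon is C5 at +2.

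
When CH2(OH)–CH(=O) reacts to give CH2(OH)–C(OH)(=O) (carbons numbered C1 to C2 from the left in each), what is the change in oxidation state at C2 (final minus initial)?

+2

Before: C2 has 1 bond to C, 1 bond to H, 2 bonds to O → oxidation state +1.
After: C2 has 1 bond to C, 3 bonds to O → oxidation state +3.
Δ = +3 − (+1) = +2, so this is an oxidation at C2.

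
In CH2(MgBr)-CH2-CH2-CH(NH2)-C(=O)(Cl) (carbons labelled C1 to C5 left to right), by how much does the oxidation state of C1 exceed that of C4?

-3

C1: 1C, 2H, 1Mg → 0 − 2 − 1 = -3
C4: 2C, 1H, 1N → 0 − 1 + 1 = 0
Difference: -3 − (0) = -3.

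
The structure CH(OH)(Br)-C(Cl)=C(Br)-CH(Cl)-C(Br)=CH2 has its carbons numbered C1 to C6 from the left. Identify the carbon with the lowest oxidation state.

Count +1 for every bond to an atom more electronegative than carbon and −1 for every bond to one less electronegative; C–C bonds are 0. Tallying each carbon:
C1: 1C, 1H, 1O, 1Br → 0 − 1 + 1 + 1 = +1
C2: 3C, 1Cl → 0 + 1 = +1
C3: 3C, 1Br → 0 + 1 = +1
C4: 2C, 1H, 1Cl → 0 − 1 + 1 = 0
C5: 3C, 1Br → 0 + 1 = +1
C6: 2C, 2H → 0 − 2 = -2
The most reduced carbon is C6 at -2.

C6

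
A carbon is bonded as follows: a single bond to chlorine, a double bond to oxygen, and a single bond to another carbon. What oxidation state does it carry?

+3

The carbon has one bond to C (0), a double bond to O (2×+1 = +2), one bond to Cl (+1).
Oxidation state = 0 + 2 + 1 = +3.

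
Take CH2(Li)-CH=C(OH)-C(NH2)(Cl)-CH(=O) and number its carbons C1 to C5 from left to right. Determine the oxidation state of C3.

C3 has a double bond to C (2×0 = 0), one bond to C (0), one bond to O (+1).
Oxidation state = 0 + 0 + 1 = +1.

+1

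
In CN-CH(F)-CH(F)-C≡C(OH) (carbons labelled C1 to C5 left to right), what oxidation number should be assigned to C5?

+1

Each bond to a more electronegative atom (O, N, halogen) counts +1, each bond to a less electronegative atom (H, metal, B, Si) counts −1, and each C–C bond counts 0.
C5 has a triple bond to C (3×0 = 0), one bond to O (+1).
Oxidation state = 0 + 1 = +1.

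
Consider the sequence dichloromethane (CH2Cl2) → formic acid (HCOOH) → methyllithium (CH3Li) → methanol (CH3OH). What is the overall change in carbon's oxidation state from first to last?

Carbon oxidation states along the series — dichloromethane: 0, formic acid: +2, methyllithium: -4, methanol: -2.
Net change = -2 − (0) = -2.

-2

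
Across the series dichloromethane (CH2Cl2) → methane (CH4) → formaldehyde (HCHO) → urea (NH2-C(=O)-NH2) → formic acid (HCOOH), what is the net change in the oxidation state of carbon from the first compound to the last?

+2

Carbon oxidation states along the series — dichloromethane: 0, methane: -4, formaldehyde: 0, urea: +4, formic acid: +2.
Net change = +2 − (0) = +2.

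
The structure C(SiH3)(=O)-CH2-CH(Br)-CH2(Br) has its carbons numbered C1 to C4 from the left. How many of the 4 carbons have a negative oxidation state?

2

Bonds to more-electronegative neighbours contribute +1 each, bonds to H or metals contribute −1 each, and C–C bonds contribute 0. Tallying each carbon:
C1: 1C, 2O, 1Si → 0 + 2 − 1 = +1
C2: 2C, 2H → 0 − 2 = -2
C3: 2C, 1H, 1Br → 0 − 1 + 1 = 0
C4: 1C, 2H, 1Br → 0 − 2 + 1 = -1
2 carbons (C2, C4) meet the condition.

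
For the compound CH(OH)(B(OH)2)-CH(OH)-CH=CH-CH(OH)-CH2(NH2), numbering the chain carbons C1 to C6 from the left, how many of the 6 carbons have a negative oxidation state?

Tallying each carbon's bonds:
C1: 1C, 1H, 1O, 1B → 0 − 1 + 1 − 1 = -1
C2: 2C, 1H, 1O → 0 − 1 + 1 = 0
C3: 3C, 1H → 0 − 1 = -1
C4: 3C, 1H → 0 − 1 = -1
C5: 2C, 1H, 1O → 0 − 1 + 1 = 0
C6: 1C, 2H, 1N → 0 − 2 + 1 = -1
4 carbons (C1, C3, C4, C6) meet the condition.

4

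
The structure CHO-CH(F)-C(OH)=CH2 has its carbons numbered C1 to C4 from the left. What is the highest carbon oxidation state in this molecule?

+1

Tallying each carbon's bonds:
C1: 1C, 1H, 2O → 0 − 1 + 2 = +1
C2: 2C, 1H, 1F → 0 − 1 + 1 = 0
C3: 3C, 1O → 0 + 1 = +1
C4: 2C, 2H → 0 − 2 = -2
The highest value is +1.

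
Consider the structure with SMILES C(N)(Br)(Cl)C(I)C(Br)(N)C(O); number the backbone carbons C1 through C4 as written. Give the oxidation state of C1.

C1 has one bond to C (0), one bond to N (+1), one bond to Br (+1), one bond to Cl (+1).
Oxidation state = 0 + 1 + 1 + 1 = +3.

+3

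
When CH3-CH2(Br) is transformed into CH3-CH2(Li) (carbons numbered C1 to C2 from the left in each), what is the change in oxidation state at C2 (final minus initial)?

Before: C2 has 1 bond to C, 2 bonds to H, 1 bond to Br → oxidation state -1.
After: C2 has 1 bond to C, 2 bonds to H, 1 bond to Li → oxidation state -3.
Δ = -3 − (-1) = -2, so this is a reduction at C2.

-2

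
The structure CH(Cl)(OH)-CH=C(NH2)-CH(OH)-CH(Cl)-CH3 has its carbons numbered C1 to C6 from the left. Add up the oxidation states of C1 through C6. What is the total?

-2

Each bond to a more electronegative atom (O, N, halogen) counts +1, each bond to a less electronegative atom (H, metal, B, Si) counts −1, and each C–C bond counts 0. Tallying each carbon:
C1: 1C, 1H, 1O, 1Cl → 0 − 1 + 1 + 1 = +1
C2: 3C, 1H → 0 − 1 = -1
C3: 3C, 1N → 0 + 1 = +1
C4: 2C, 1H, 1O → 0 − 1 + 1 = 0
C5: 2C, 1H, 1Cl → 0 − 1 + 1 = 0
C6: 1C, 3H → 0 − 3 = -3
Sum = +1 − 1 + 1 + 0 + 0 − 3 = -2.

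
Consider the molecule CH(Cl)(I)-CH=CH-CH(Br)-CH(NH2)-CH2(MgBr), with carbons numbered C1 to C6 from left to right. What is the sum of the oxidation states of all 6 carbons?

Tallying each carbon's bonds:
C1: 1C, 1H, 1Cl, 1I → 0 − 1 + 1 + 1 = +1
C2: 3C, 1H → 0 − 1 = -1
C3: 3C, 1H → 0 − 1 = -1
C4: 2C, 1H, 1Br → 0 − 1 + 1 = 0
C5: 2C, 1H, 1N → 0 − 1 + 1 = 0
C6: 1C, 2H, 1Mg → 0 − 2 − 1 = -3
Sum = +1 − 1 − 1 + 0 + 0 − 3 = -4.

-4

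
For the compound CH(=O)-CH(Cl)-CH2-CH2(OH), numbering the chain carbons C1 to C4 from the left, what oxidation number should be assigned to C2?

0

Bonds to more-electronegative neighbours contribute +1 each, bonds to H or metals contribute −1 each, and C–C bonds contribute 0.
C2 has one bond to C (0), one bond to C (0), one bond to Cl (+1), one bond to H (-1).
Oxidation state = 0 + 0 + 1 − 1 = 0.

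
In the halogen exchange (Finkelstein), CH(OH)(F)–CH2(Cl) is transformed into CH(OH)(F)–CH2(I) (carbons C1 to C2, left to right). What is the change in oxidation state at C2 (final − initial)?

Before: C2 has 1 bond to C, 2 bonds to H, 1 bond to Cl → oxidation state -1.
After: C2 has 1 bond to C, 2 bonds to H, 1 bond to I → oxidation state -1.
Δ = -1 − (-1) = 0, so no net redox change at C2.

0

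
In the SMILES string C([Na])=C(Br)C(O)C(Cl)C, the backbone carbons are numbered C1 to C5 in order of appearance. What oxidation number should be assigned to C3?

C3 has one bond to C (0), one bond to C (0), one bond to H (-1), one bond to O (+1).
Oxidation state = 0 + 0 − 1 + 1 = 0.

0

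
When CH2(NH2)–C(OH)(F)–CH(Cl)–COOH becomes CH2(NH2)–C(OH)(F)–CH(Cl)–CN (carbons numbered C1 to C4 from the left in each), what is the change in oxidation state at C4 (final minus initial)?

0

Before: C4 has 1 bond to C, 3 bonds to O → oxidation state +3.
After: C4 has 1 bond to C, 3 bonds to N → oxidation state +3.
Δ = +3 − (+3) = 0, so no net redox change at C4.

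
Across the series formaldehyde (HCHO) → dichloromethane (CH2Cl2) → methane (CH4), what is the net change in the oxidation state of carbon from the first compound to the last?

-4

Carbon oxidation states along the series — formaldehyde: 0, dichloromethane: 0, methane: -4.
Net change = -4 − (0) = -4.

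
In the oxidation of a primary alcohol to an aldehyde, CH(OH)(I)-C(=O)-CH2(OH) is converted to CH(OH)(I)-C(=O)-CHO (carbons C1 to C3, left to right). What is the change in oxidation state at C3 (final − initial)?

Before: C3 has 1 bond to C, 2 bonds to H, 1 bond to O → oxidation state -1.
After: C3 has 1 bond to C, 1 bond to H, 2 bonds to O → oxidation state +1.
Δ = +1 − (-1) = +2, so this is an oxidation at C3.

+2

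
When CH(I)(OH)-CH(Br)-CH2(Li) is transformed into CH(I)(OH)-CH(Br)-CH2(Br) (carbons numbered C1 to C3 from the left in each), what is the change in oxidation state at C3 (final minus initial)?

+2

Before: C3 has 1 bond to C, 2 bonds to H, 1 bond to Li → oxidation state -3.
After: C3 has 1 bond to C, 2 bonds to H, 1 bond to Br → oxidation state -1.
Δ = -1 − (-3) = +2, so this is an oxidation at C3.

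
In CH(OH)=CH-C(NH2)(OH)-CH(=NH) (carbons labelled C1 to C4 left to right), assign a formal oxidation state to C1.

0

Count +1 for every bond to an atom more electronegative than carbon and −1 for every bond to one less electronegative; C–C bonds are 0.
C1 has a double bond to C (2×0 = 0), one bond to O (+1), one bond to H (-1).
Oxidation state = 0 + 1 − 1 = 0.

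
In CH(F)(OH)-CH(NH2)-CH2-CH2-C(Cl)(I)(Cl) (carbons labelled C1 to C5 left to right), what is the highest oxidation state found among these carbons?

+3

Tallying each carbon's bonds:
C1: 1C, 1H, 1O, 1F → 0 − 1 + 1 + 1 = +1
C2: 2C, 1H, 1N → 0 − 1 + 1 = 0
C3: 2C, 2H → 0 − 2 = -2
C4: 2C, 2H → 0 − 2 = -2
C5: 1C, 2Cl, 1I → 0 + 2 + 1 = +3
The highest value is +3.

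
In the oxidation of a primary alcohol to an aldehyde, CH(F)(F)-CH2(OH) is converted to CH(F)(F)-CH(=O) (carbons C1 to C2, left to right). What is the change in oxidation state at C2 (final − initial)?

+2

Before: C2 has 1 bond to C, 2 bonds to H, 1 bond to O → oxidation state -1.
After: C2 has 1 bond to C, 1 bond to H, 2 bonds to O → oxidation state +1.
Δ = +1 − (-1) = +2, so this is an oxidation at C2.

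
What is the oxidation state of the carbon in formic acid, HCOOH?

Count +1 for every bond to an atom more electronegative than carbon and −1 for every bond to one less electronegative; C–C bonds are 0.
The carbon has one bond to H (-1), a double bond to O (2×+1 = +2), one bond to O (+1).
Oxidation state = -1 + 2 + 1 = +2.

+2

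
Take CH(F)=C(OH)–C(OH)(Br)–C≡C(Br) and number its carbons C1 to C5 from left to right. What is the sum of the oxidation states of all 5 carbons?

+4

Tallying each carbon's bonds:
C1: 2C, 1H, 1F → 0 − 1 + 1 = 0
C2: 3C, 1O → 0 + 1 = +1
C3: 2C, 1O, 1Br → 0 + 1 + 1 = +2
C4: 4C → 0 = 0
C5: 3C, 1Br → 0 + 1 = +1
Sum = 0 + 1 + 2 + 0 + 1 = +4.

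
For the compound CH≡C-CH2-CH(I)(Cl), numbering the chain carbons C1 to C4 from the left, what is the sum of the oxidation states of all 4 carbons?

-2

Count +1 for every bond to an atom more electronegative than carbon and −1 for every bond to one less electronegative; C–C bonds are 0. Tallying each carbon:
C1: 3C, 1H → 0 − 1 = -1
C2: 4C → 0 = 0
C3: 2C, 2H → 0 − 2 = -2
C4: 1C, 1H, 1Cl, 1I → 0 − 1 + 1 + 1 = +1
Sum = -1 + 0 − 2 + 1 = -2.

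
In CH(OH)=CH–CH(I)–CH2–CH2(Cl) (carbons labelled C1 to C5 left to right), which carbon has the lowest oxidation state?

Each bond to a more electronegative atom (O, N, halogen) counts +1, each bond to a less electronegative atom (H, metal, B, Si) counts −1, and each C–C bond counts 0. Tallying each carbon:
C1: 2C, 1H, 1O → 0 − 1 + 1 = 0
C2: 3C, 1H → 0 − 1 = -1
C3: 2C, 1H, 1I → 0 − 1 + 1 = 0
C4: 2C, 2H → 0 − 2 = -2
C5: 1C, 2H, 1Cl → 0 − 2 + 1 = -1
The most reduced carbon is C4 at -2.

C4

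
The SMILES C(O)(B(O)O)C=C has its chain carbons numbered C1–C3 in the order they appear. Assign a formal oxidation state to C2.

-1

Assign +1 per bond to O/N/halogen, −1 per bond to H or an electropositive element, and 0 per bond to carbon.
C2 has one bond to C (0), a double bond to C (2×0 = 0), one bond to H (-1).
Oxidation state = 0 + 0 − 1 = -1.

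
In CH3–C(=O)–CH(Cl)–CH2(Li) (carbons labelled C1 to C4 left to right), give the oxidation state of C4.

Bonds to more-electronegative neighbours contribute +1 each, bonds to H or metals contribute −1 each, and C–C bonds contribute 0.
C4 has one bond to C (0), one bond to Li (-1), one bond to H (-1), one bond to H (-1).
Oxidation state = 0 − 1 − 1 − 1 = -3.

-3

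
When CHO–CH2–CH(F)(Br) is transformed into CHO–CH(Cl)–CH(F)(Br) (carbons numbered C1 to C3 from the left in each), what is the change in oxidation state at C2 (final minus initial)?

+2

Before: C2 has 2 bonds to C, 2 bonds to H → oxidation state -2.
After: C2 has 2 bonds to C, 1 bond to H, 1 bond to Cl → oxidation state 0.
Δ = 0 − (-2) = +2, so this is an oxidation at C2.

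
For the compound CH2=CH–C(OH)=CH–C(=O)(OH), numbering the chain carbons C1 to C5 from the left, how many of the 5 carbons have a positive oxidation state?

2

Tallying each carbon's bonds:
C1: 2C, 2H → 0 − 2 = -2
C2: 3C, 1H → 0 − 1 = -1
C3: 3C, 1O → 0 + 1 = +1
C4: 3C, 1H → 0 − 1 = -1
C5: 1C, 3O → 0 + 3 = +3
2 carbons (C3, C5) meet the condition.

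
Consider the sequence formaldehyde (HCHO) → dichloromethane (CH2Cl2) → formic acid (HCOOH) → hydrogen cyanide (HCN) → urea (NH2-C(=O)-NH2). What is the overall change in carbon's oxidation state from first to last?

Carbon oxidation states along the series — formaldehyde: 0, dichloromethane: 0, formic acid: +2, hydrogen cyanide: +2, urea: +4.
Net change = +4 − (0) = +4.

+4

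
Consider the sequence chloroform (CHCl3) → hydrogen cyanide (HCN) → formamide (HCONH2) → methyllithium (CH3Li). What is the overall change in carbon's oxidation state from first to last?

-6

Carbon oxidation states along the series — chloroform: +2, hydrogen cyanide: +2, formamide: +2, methyllithium: -4.
Net change = -4 − (+2) = -6.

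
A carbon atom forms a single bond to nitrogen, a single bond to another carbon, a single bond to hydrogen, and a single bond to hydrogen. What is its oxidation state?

The carbon has one bond to C (0), one bond to H (-1), one bond to H (-1), one bond to N (+1).
Oxidation state = 0 − 1 − 1 + 1 = -1.

-1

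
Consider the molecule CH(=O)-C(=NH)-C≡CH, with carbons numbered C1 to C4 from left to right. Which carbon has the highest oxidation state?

Tallying each carbon's bonds:
C1: 1C, 1H, 2O → 0 − 1 + 2 = +1
C2: 2C, 2N → 0 + 2 = +2
C3: 4C → 0 = 0
C4: 3C, 1H → 0 − 1 = -1
The most oxidised carbon is C2 at +2.

C2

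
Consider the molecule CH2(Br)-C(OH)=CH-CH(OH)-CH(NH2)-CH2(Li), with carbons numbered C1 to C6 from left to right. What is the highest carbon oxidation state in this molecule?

Tallying each carbon's bonds:
C1: 1C, 2H, 1Br → 0 − 2 + 1 = -1
C2: 3C, 1O → 0 + 1 = +1
C3: 3C, 1H → 0 − 1 = -1
C4: 2C, 1H, 1O → 0 − 1 + 1 = 0
C5: 2C, 1H, 1N → 0 − 1 + 1 = 0
C6: 1C, 2H, 1Li → 0 − 2 − 1 = -3
The highest value is +1.

+1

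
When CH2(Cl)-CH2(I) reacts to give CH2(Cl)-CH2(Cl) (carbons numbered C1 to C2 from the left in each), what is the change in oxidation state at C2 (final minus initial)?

0

Before: C2 has 1 bond to C, 2 bonds to H, 1 bond to I → oxidation state -1.
After: C2 has 1 bond to C, 2 bonds to H, 1 bond to Cl → oxidation state -1.
Δ = -1 − (-1) = 0, so no net redox change at C2.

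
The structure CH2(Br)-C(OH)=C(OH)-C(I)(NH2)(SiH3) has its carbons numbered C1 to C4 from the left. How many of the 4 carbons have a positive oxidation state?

Each bond to a more electronegative atom (O, N, halogen) counts +1, each bond to a less electronegative atom (H, metal, B, Si) counts −1, and each C–C bond counts 0. Tallying each carbon:
C1: 1C, 2H, 1Br → 0 − 2 + 1 = -1
C2: 3C, 1O → 0 + 1 = +1
C3: 3C, 1O → 0 + 1 = +1
C4: 1C, 1N, 1I, 1Si → 0 + 1 + 1 − 1 = +1
3 carbons (C2, C3, C4) meet the condition.

3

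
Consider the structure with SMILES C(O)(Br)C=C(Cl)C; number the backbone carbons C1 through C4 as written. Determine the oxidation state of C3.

+1

Each bond to a more electronegative atom (O, N, halogen) counts +1, each bond to a less electronegative atom (H, metal, B, Si) counts −1, and each C–C bond counts 0.
C3 has a double bond to C (2×0 = 0), one bond to C (0), one bond to Cl (+1).
Oxidation state = 0 + 0 + 1 = +1.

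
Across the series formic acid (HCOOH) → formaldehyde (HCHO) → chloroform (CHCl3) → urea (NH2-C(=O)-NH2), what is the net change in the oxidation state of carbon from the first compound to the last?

+2

Carbon oxidation states along the series — formic acid: +2, formaldehyde: 0, chloroform: +2, urea: +4.
Net change = +4 − (+2) = +2.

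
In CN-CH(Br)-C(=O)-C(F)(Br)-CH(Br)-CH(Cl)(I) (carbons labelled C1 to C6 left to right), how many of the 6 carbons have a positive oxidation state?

Tallying each carbon's bonds:
C1: 1C, 3N → 0 + 3 = +3
C2: 2C, 1H, 1Br → 0 − 1 + 1 = 0
C3: 2C, 2O → 0 + 2 = +2
C4: 2C, 1F, 1Br → 0 + 1 + 1 = +2
C5: 2C, 1H, 1Br → 0 − 1 + 1 = 0
C6: 1C, 1H, 1Cl, 1I → 0 − 1 + 1 + 1 = +1
4 carbons (C1, C3, C4, C6) meet the condition.

4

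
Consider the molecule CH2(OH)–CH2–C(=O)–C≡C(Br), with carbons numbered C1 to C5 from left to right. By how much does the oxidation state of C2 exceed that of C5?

C2: 2C, 2H → 0 − 2 = -2
C5: 3C, 1Br → 0 + 1 = +1
Difference: -2 − (+1) = -3.

-3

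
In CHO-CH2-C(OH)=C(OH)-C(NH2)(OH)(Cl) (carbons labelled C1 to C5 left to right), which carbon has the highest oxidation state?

Count +1 for every bond to an atom more electronegative than carbon and −1 for every bond to one less electronegative; C–C bonds are 0. Tallying each carbon:
C1: 1C, 1H, 2O → 0 − 1 + 2 = +1
C2: 2C, 2H → 0 − 2 = -2
C3: 3C, 1O → 0 + 1 = +1
C4: 3C, 1O → 0 + 1 = +1
C5: 1C, 1O, 1N, 1Cl → 0 + 1 + 1 + 1 = +3
The most oxidised carbon is C5 at +3.

C5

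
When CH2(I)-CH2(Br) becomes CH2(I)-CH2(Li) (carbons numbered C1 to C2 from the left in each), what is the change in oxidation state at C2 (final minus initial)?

Before: C2 has 1 bond to C, 2 bonds to H, 1 bond to Br → oxidation state -1.
After: C2 has 1 bond to C, 2 bonds to H, 1 bond to Li → oxidation state -3.
Δ = -3 − (-1) = -2, so this is a reduction at C2.

-2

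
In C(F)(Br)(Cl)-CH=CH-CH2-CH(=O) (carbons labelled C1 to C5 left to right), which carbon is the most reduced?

C4

Each bond to a more electronegative atom (O, N, halogen) counts +1, each bond to a less electronegative atom (H, metal, B, Si) counts −1, and each C–C bond counts 0. Tallying each carbon:
C1: 1C, 1F, 1Cl, 1Br → 0 + 1 + 1 + 1 = +3
C2: 3C, 1H → 0 − 1 = -1
C3: 3C, 1H → 0 − 1 = -1
C4: 2C, 2H → 0 − 2 = -2
C5: 1C, 1H, 2O → 0 − 1 + 2 = +1
The most reduced carbon is C4 at -2.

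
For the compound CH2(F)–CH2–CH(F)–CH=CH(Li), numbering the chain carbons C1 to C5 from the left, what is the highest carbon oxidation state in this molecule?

Tallying each carbon's bonds:
C1: 1C, 2H, 1F → 0 − 2 + 1 = -1
C2: 2C, 2H → 0 − 2 = -2
C3: 2C, 1H, 1F → 0 − 1 + 1 = 0
C4: 3C, 1H → 0 − 1 = -1
C5: 2C, 1H, 1Li → 0 − 1 − 1 = -2
The highest value is 0.

0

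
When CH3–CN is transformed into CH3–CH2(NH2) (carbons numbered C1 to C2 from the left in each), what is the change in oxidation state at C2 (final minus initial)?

Before: C2 has 1 bond to C, 3 bonds to N → oxidation state +3.
After: C2 has 1 bond to C, 2 bonds to H, 1 bond to N → oxidation state -1.
Δ = -1 − (+3) = -4, so this is a reduction at C2.

-4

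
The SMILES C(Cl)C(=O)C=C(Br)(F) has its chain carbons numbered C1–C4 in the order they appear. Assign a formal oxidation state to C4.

+2

Bonds to more-electronegative neighbours contribute +1 each, bonds to H or metals contribute −1 each, and C–C bonds contribute 0.
C4 has a double bond to C (2×0 = 0), one bond to Br (+1), one bond to F (+1).
Oxidation state = 0 + 1 + 1 = +2.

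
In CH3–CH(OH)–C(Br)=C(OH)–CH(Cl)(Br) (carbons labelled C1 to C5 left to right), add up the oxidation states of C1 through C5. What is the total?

0

Count +1 for every bond to an atom more electronegative than carbon and −1 for every bond to one less electronegative; C–C bonds are 0. Tallying each carbon:
C1: 1C, 3H → 0 − 3 = -3
C2: 2C, 1H, 1O → 0 − 1 + 1 = 0
C3: 3C, 1Br → 0 + 1 = +1
C4: 3C, 1O → 0 + 1 = +1
C5: 1C, 1H, 1Cl, 1Br → 0 − 1 + 1 + 1 = +1
Sum = -3 + 0 + 1 + 1 + 1 = 0.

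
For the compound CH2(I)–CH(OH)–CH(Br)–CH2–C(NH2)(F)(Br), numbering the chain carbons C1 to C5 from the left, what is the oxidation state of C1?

-1

Count +1 for every bond to an atom more electronegative than carbon and −1 for every bond to one less electronegative; C–C bonds are 0.
C1 has one bond to C (0), one bond to H (-1), one bond to I (+1), one bond to H (-1).
Oxidation state = 0 − 1 + 1 − 1 = -1.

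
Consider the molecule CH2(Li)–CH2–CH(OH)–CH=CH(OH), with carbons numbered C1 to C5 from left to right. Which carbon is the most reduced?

C1

Tallying each carbon's bonds:
C1: 1C, 2H, 1Li → 0 − 2 − 1 = -3
C2: 2C, 2H → 0 − 2 = -2
C3: 2C, 1H, 1O → 0 − 1 + 1 = 0
C4: 3C, 1H → 0 − 1 = -1
C5: 2C, 1H, 1O → 0 − 1 + 1 = 0
The most reduced carbon is C1 at -3.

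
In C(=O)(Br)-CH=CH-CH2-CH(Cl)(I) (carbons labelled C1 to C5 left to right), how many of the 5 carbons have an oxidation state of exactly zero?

Each bond to a more electronegative atom (O, N, halogen) counts +1, each bond to a less electronegative atom (H, metal, B, Si) counts −1, and each C–C bond counts 0. Tallying each carbon:
C1: 1C, 2O, 1Br → 0 + 2 + 1 = +3
C2: 3C, 1H → 0 − 1 = -1
C3: 3C, 1H → 0 − 1 = -1
C4: 2C, 2H → 0 − 2 = -2
C5: 1C, 1H, 1Cl, 1I → 0 − 1 + 1 + 1 = +1
0 carbons meet the condition.

0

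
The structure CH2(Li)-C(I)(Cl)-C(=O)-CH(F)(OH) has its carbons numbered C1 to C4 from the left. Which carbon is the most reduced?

C1

Tallying each carbon's bonds:
C1: 1C, 2H, 1Li → 0 − 2 − 1 = -3
C2: 2C, 1Cl, 1I → 0 + 1 + 1 = +2
C3: 2C, 2O → 0 + 2 = +2
C4: 1C, 1H, 1O, 1F → 0 − 1 + 1 + 1 = +1
The most reduced carbon is C1 at -3.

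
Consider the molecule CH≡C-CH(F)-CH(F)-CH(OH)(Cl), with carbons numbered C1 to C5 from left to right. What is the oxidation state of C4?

0

Bonds to more-electronegative neighbours contribute +1 each, bonds to H or metals contribute −1 each, and C–C bonds contribute 0.
C4 has one bond to C (0), one bond to C (0), one bond to F (+1), one bond to H (-1).
Oxidation state = 0 + 0 + 1 − 1 = 0.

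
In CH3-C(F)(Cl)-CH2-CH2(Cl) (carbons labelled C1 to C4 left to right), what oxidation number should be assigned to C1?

-3

C1 has one bond to C (0), one bond to H (-1), one bond to H (-1), one bond to H (-1).
Oxidation state = 0 − 1 − 1 − 1 = -3.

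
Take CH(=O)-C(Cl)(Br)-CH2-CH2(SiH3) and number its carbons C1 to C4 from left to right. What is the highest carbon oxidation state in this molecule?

Assign +1 per bond to O/N/halogen, −1 per bond to H or an electropositive element, and 0 per bond to carbon. Tallying each carbon:
C1: 1C, 1H, 2O → 0 − 1 + 2 = +1
C2: 2C, 1Cl, 1Br → 0 + 1 + 1 = +2
C3: 2C, 2H → 0 − 2 = -2
C4: 1C, 2H, 1Si → 0 − 2 − 1 = -3
The highest value is +2.

+2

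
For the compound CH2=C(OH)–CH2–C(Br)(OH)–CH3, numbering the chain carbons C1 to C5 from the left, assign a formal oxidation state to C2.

+1

C2 has a double bond to C (2×0 = 0), one bond to C (0), one bond to O (+1).
Oxidation state = 0 + 0 + 1 = +1.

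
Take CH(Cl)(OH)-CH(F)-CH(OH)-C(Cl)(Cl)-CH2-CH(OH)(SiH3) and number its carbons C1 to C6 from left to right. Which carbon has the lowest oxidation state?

Each bond to a more electronegative atom (O, N, halogen) counts +1, each bond to a less electronegative atom (H, metal, B, Si) counts −1, and each C–C bond counts 0. Tallying each carbon:
C1: 1C, 1H, 1O, 1Cl → 0 − 1 + 1 + 1 = +1
C2: 2C, 1H, 1F → 0 − 1 + 1 = 0
C3: 2C, 1H, 1O → 0 − 1 + 1 = 0
C4: 2C, 2Cl → 0 + 2 = +2
C5: 2C, 2H → 0 − 2 = -2
C6: 1C, 1H, 1O, 1Si → 0 − 1 + 1 − 1 = -1
The most reduced carbon is C5 at -2.

C5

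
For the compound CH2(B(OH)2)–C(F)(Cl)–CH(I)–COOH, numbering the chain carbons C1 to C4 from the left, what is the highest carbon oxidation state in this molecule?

+3

Bonds to more-electronegative neighbours contribute +1 each, bonds to H or metals contribute −1 each, and C–C bonds contribute 0. Tallying each carbon:
C1: 1C, 2H, 1B → 0 − 2 − 1 = -3
C2: 2C, 1F, 1Cl → 0 + 1 + 1 = +2
C3: 2C, 1H, 1I → 0 − 1 + 1 = 0
C4: 1C, 3O → 0 + 3 = +3
The highest value is +3.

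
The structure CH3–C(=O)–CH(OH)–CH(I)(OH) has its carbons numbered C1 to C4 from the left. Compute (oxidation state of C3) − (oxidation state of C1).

+3

C3: 2C, 1H, 1O → 0 − 1 + 1 = 0
C1: 1C, 3H → 0 − 3 = -3
Difference: 0 − (-3) = +3.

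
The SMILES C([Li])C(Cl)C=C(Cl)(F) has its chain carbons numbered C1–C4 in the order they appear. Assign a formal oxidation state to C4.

+2

Assign +1 per bond to O/N/halogen, −1 per bond to H or an electropositive element, and 0 per bond to carbon.
C4 has a double bond to C (2×0 = 0), one bond to Cl (+1), one bond to F (+1).
Oxidation state = 0 + 1 + 1 = +2.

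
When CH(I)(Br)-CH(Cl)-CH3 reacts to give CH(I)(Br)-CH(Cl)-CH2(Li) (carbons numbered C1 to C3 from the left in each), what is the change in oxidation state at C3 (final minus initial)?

Before: C3 has 1 bond to C, 3 bonds to H → oxidation state -3.
After: C3 has 1 bond to C, 2 bonds to H, 1 bond to Li → oxidation state -3.
Δ = -3 − (-3) = 0, so no net redox change at C3.

0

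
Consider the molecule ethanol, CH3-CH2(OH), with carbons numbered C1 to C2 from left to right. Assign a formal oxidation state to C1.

-3

Bonds to more-electronegative neighbours contribute +1 each, bonds to H or metals contribute −1 each, and C–C bonds contribute 0.
C1 has one bond to H (-1), one bond to H (-1), one bond to H (-1), one bond to C (0).
Oxidation state = -1 − 1 − 1 + 0 = -3.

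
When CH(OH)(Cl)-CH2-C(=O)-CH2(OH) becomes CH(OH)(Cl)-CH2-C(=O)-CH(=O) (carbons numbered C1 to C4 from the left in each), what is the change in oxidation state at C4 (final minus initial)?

+2

Before: C4 has 1 bond to C, 2 bonds to H, 1 bond to O → oxidation state -1.
After: C4 has 1 bond to C, 1 bond to H, 2 bonds to O → oxidation state +1.
Δ = +1 − (-1) = +2, so this is an oxidation at C4.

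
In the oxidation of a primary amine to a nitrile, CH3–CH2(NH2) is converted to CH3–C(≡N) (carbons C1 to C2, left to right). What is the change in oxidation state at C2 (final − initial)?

Before: C2 has 1 bond to C, 2 bonds to H, 1 bond to N → oxidation state -1.
After: C2 has 1 bond to C, 3 bonds to N → oxidation state +3.
Δ = +3 − (-1) = +4, so this is an oxidation at C2.

+4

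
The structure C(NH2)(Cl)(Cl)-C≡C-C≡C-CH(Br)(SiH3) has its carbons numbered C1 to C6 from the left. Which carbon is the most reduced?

C6

Count +1 for every bond to an atom more electronegative than carbon and −1 for every bond to one less electronegative; C–C bonds are 0. Tallying each carbon:
C1: 1C, 1N, 2Cl → 0 + 1 + 2 = +3
C2: 4C → 0 = 0
C3: 4C → 0 = 0
C4: 4C → 0 = 0
C5: 4C → 0 = 0
C6: 1C, 1H, 1Br, 1Si → 0 − 1 + 1 − 1 = -1
The most reduced carbon is C6 at -1.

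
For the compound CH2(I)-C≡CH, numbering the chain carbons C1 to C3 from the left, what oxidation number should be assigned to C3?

C3 has a triple bond to C (3×0 = 0), one bond to H (-1).
Oxidation state = 0 − 1 = -1.

-1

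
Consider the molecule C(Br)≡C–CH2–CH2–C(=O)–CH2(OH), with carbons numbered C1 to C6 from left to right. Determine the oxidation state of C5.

Count +1 for every bond to an atom more electronegative than carbon and −1 for every bond to one less electronegative; C–C bonds are 0.
C5 has one bond to C (0), one bond to C (0), a double bond to O (2×+1 = +2).
Oxidation state = 0 + 0 + 2 = +2.

+2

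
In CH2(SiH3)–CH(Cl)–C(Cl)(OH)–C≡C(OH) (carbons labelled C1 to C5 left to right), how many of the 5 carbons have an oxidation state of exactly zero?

2

Tallying each carbon's bonds:
C1: 1C, 2H, 1Si → 0 − 2 − 1 = -3
C2: 2C, 1H, 1Cl → 0 − 1 + 1 = 0
C3: 2C, 1O, 1Cl → 0 + 1 + 1 = +2
C4: 4C → 0 = 0
C5: 3C, 1O → 0 + 1 = +1
2 carbons (C2, C4) meet the condition.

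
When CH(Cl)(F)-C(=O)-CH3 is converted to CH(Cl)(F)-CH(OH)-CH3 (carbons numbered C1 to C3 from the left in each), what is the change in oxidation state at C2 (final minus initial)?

-2

Before: C2 has 2 bonds to C, 2 bonds to O → oxidation state +2.
After: C2 has 2 bonds to C, 1 bond to H, 1 bond to O → oxidation state 0.
Δ = 0 − (+2) = -2, so this is a reduction at C2.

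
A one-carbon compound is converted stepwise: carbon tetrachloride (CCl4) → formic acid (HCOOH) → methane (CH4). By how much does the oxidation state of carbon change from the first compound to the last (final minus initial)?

-8

Carbon oxidation states along the series — carbon tetrachloride: +4, formic acid: +2, methane: -4.
Net change = -4 − (+4) = -8.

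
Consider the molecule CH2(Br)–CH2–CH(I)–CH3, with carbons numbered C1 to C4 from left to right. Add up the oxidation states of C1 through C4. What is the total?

Tallying each carbon's bonds:
C1: 1C, 2H, 1Br → 0 − 2 + 1 = -1
C2: 2C, 2H → 0 − 2 = -2
C3: 2C, 1H, 1I → 0 − 1 + 1 = 0
C4: 1C, 3H → 0 − 3 = -3
Sum = -1 − 2 + 0 − 3 = -6.

-6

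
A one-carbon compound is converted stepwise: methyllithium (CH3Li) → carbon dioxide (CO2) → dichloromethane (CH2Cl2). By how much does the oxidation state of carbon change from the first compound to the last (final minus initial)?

Carbon oxidation states along the series — methyllithium: -4, carbon dioxide: +4, dichloromethane: 0.
Net change = 0 − (-4) = +4.

+4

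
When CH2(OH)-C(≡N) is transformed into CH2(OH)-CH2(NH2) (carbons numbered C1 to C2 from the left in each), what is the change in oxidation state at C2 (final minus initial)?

-4

Before: C2 has 1 bond to C, 3 bonds to N → oxidation state +3.
After: C2 has 1 bond to C, 2 bonds to H, 1 bond to N → oxidation state -1.
Δ = -1 − (+3) = -4, so this is a reduction at C2.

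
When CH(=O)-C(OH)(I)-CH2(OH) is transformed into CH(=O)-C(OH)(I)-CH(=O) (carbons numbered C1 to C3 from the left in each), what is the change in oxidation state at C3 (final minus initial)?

Before: C3 has 1 bond to C, 2 bonds to H, 1 bond to O → oxidation state -1.
After: C3 has 1 bond to C, 1 bond to H, 2 bonds to O → oxidation state +1.
Δ = +1 − (-1) = +2, so this is an oxidation at C3.

+2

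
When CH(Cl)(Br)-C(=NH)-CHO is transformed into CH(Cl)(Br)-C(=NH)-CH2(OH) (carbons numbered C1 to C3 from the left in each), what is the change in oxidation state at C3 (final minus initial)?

-2

Before: C3 has 1 bond to C, 1 bond to H, 2 bonds to O → oxidation state +1.
After: C3 has 1 bond to C, 2 bonds to H, 1 bond to O → oxidation state -1.
Δ = -1 − (+1) = -2, so this is a reduction at C3.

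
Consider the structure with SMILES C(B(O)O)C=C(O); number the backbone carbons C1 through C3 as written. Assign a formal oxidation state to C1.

-3

Count +1 for every bond to an atom more electronegative than carbon and −1 for every bond to one less electronegative; C–C bonds are 0.
C1 has one bond to C (0), one bond to H (-1), one bond to B (-1), one bond to H (-1).
Oxidation state = 0 − 1 − 1 − 1 = -3.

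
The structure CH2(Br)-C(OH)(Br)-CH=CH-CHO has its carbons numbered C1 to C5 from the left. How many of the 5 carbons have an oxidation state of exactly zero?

Tallying each carbon's bonds:
C1: 1C, 2H, 1Br → 0 − 2 + 1 = -1
C2: 2C, 1O, 1Br → 0 + 1 + 1 = +2
C3: 3C, 1H → 0 − 1 = -1
C4: 3C, 1H → 0 − 1 = -1
C5: 1C, 1H, 2O → 0 − 1 + 2 = +1
0 carbons meet the condition.

0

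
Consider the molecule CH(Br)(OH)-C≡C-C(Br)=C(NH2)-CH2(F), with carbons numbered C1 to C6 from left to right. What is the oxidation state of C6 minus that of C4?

-2

C6: 1C, 2H, 1F → 0 − 2 + 1 = -1
C4: 3C, 1Br → 0 + 1 = +1
Difference: -1 − (+1) = -2.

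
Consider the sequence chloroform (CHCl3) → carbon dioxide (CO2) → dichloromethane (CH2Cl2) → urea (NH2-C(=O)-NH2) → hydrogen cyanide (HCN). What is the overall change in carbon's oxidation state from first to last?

0

Carbon oxidation states along the series — chloroform: +2, carbon dioxide: +4, dichloromethane: 0, urea: +4, hydrogen cyanide: +2.
Net change = +2 − (+2) = 0.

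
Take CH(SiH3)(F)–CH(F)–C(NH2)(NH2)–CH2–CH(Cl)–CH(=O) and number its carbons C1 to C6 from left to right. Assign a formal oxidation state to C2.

0

Count +1 for every bond to an atom more electronegative than carbon and −1 for every bond to one less electronegative; C–C bonds are 0.
C2 has one bond to C (0), one bond to C (0), one bond to H (-1), one bond to F (+1).
Oxidation state = 0 + 0 − 1 + 1 = 0.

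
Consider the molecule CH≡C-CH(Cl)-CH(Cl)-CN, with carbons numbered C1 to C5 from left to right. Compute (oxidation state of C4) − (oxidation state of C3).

0

C4: 2C, 1H, 1Cl → 0 − 1 + 1 = 0
C3: 2C, 1H, 1Cl → 0 − 1 + 1 = 0
Difference: 0 − (0) = 0.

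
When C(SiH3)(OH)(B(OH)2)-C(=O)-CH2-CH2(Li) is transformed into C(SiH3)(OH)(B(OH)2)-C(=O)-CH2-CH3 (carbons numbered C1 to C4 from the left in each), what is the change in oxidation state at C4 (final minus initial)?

Before: C4 has 1 bond to C, 2 bonds to H, 1 bond to Li → oxidation state -3.
After: C4 has 1 bond to C, 3 bonds to H → oxidation state -3.
Δ = -3 − (-3) = 0, so no net redox change at C4.

0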